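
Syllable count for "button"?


Word: "button"
Syllable breakdown: but | ton
Counting: 2 parts
= 2 syllables


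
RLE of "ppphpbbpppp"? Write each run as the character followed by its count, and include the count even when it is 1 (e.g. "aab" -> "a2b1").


String: "ppphpbbpppp"
Scanning for consecutive runs:
  'p' x 3
  'h' x 1
  'p' x 1
  'b' x 2
  'p' x 4
RLE = "p3h1p1b2p4"


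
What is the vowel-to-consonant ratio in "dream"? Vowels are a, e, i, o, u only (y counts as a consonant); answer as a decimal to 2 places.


Word: "dream"
Vowels (a,e,i,o,u): 2
Consonants: 3
Ratio = 2/3
= 0.67


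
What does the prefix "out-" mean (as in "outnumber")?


Prefix: out-
As in: outnumber -> out- + number
Meaning = surpass


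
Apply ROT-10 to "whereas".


Word: "whereas"
Shift: 10
Each letter → (letter + shift) mod 26:
  'w' (22) + 10 = 6 → 'g'
  'h' (7) + 10 = 17 → 'r'
  'e' (4) + 10 = 14 → 'o'
  'r' (17) + 10 = 1 → 'b'
  'e' (4) + 10 = 14 → 'o'
  'a' (0) + 10 = 10 → 'k'
  's' (18) + 10 = 2 → 'c'
Result = "grobokc"


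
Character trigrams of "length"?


Word: "length" (length 6)
Number of trigrams = 6 - 3 + 1 = 4
  Position 0: "len"
  Position 1: "eng"
  Position 2: "ngt"
  Position 3: "gth"
Trigrams = "len", "eng", "ngt", "gth"


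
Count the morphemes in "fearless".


Word: "fearless"
Morphemes: fear | -less
Each morpheme carries meaning
= 2 morphemes


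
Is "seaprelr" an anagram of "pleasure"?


Word 1: "pleasure" → sorted: aeelprsu
Word 2: "seaprelr" → sorted: aeelprrs
Same letters? aeelprsu != aeelprrs
Anagram = No


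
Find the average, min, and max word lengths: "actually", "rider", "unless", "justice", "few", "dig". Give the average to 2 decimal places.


Lengths: "actually"=8, "rider"=5, "unless"=6, "justice"=7, "few"=3, "dig"=3
Sum = 32, Count = 6
Average = 32/6 = 5.33
= avg=5.33, min=3, max=8


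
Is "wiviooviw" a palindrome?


Word: "wiviooviw"
Reversed: "wivooiviw"
Forward == Backward? wiviooviw != wivooiviw
Palindrome = No


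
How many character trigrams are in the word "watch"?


Word: "watch" (length 5)
Number of 3-grams = length - 3 + 1 = 5 - 3 + 1
= 3


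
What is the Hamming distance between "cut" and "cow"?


Comparing character by character (same length = 3):
  Pos 0: 'c' vs 'c' =
  Pos 1: 'u' vs 'o' !=
  Pos 2: 't' vs 'w' !=
Hamming distance = 2


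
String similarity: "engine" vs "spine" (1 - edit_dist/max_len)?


Word 1: "engine" (length 6)
Word 2: "spine" (length 5)
One optimal edit sequence:
  1. delete 'e'  (+1)
  2. substitute 'n' -> 's'  (+1)
  3. substitute 'g' -> 'p'  (+1)
  4. keep 'i'
  5. keep 'n'
  6. keep 'e'
Edit distance = 3
Max length = max(6, 5) = 6
Similarity = 1 - 3/6
= 0.5000


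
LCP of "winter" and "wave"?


Word 1: "winter"
Word 2: "wave"
Comparing from start:
  Pos 0: 'w' == 'w'
  Pos 1: 'i' != 'a' (stop)
LCP = "w" (length 1)


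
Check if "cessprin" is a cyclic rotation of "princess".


Word: "princess", Candidate: "cessprin"
Method: check if candidate is substring of word+word
"princessprincess" contains "cessprin"? Yes
Is rotation = Yes


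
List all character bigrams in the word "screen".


Word: "screen" (length 6)
Number of bigrams = 6 - 2 + 1 = 5
  Position 0: "sc"
  Position 1: "cr"
  Position 2: "re"
  Position 3: "ee"
  Position 4: "en"
Bigrams = "sc", "cr", "re", "ee", "en"


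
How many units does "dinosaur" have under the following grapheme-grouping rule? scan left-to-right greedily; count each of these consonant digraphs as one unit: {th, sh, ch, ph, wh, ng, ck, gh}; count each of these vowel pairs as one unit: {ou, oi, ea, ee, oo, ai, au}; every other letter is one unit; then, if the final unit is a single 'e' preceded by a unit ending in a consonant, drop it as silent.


Word: "dinosaur" (8 letters)
Left-to-right scan:
  1. 'd' (letter)
  2. 'i' (letter)
  3. 'n' (letter)
  4. 'o' (letter)
  5. 's' (letter)
  6. 'au' (vowel-pair)
  7. 'r' (letter)
Units from scan: 7
Sound units = 7 units


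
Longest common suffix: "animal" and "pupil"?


Word 1: "animal"
Word 2: "pupil"
Comparing from end:
  Pos -1: 'l' == 'l'
  Pos -2: 'a' != 'i' (stop)
LCS = "l" (length 1)


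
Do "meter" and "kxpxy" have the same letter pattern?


Pattern of "meter": [0, 1, 2, 1, 3]
Pattern of "kxpxy": [0, 1, 2, 1, 3]
Patterns match
Same pattern = Yes


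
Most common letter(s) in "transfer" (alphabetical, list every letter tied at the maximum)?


Word: "transfer"
Letter counts:
  'a': 1
  'e': 1
  'f': 1
  'n': 1
  'r': 2
  's': 1
  't': 1
Maximum count = 2
Most frequent = 'r' (2 times each)


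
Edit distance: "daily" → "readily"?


Word 1: "daily" (length 5)
Word 2: "readily" (length 7)
One optimal edit sequence (insert/delete/substitute each cost 1):
  1. insert 'r'  (+1)
  2. substitute 'd' -> 'e'  (+1)
  3. keep 'a'
  4. insert 'd'  (+1)
  5. keep 'i'
  6. keep 'l'
  7. keep 'y'
Total edit operations: 3
Edit distance = 3


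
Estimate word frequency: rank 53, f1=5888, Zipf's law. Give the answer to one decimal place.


Zipf's law: f(r) = f(1) / r
f(1) = 5888
f(53) = 5888 / 53
= 111.1 occurrences


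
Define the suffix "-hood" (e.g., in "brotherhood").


Suffix: -hood
Example: brotherhood = brother + -hood
Meaning = state / condition


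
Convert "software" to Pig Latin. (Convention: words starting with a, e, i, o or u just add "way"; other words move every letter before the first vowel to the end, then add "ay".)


Word: "software"
Starts with consonant(s) → move to end, add 'ay'
Consonant cluster: "s"
Pig Latin = "oftwaresay"


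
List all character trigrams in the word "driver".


Word: "driver" (length 6)
Number of trigrams = 6 - 3 + 1 = 4
  Position 0: "dri"
  Position 1: "riv"
  Position 2: "ive"
  Position 3: "ver"
Trigrams = "dri", "riv", "ive", "ver"


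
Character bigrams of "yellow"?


Word: "yellow" (length 6)
Number of bigrams = 6 - 2 + 1 = 5
  Position 0: "ye"
  Position 1: "el"
  Position 2: "ll"
  Position 3: "lo"
  Position 4: "ow"
Bigrams = "ye", "el", "ll", "lo", "ow"


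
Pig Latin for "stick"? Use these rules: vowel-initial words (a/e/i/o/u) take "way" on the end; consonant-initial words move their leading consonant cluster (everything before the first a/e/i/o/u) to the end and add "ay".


Word: "stick"
Starts with consonant(s) → move to end, add 'ay'
Consonant cluster: "st"
Pig Latin = "ickstay"


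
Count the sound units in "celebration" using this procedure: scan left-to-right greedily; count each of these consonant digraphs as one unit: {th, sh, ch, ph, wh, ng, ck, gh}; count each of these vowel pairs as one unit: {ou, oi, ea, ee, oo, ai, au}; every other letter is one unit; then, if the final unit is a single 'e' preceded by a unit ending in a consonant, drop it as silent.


Word: "celebration" (11 letters)
Left-to-right scan:
  1. 'c' (letter)
  2. 'e' (letter)
  3. 'l' (letter)
  4. 'e' (letter)
  5. 'b' (letter)
  6. 'r' (letter)
  7. 'a' (letter)
  8. 't' (letter)
  9. 'i' (letter)
  10. 'o' (letter)
  11. 'n' (letter)
Units from scan: 11
Sound units = 11 units


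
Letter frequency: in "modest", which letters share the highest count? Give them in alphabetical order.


Word: "modest"
Letter counts:
  'd': 1
  'e': 1
  'm': 1
  'o': 1
  's': 1
  't': 1
Maximum count = 1
Most frequent = 'd', 'e', 'm', 'o', 's', 't' (1 time each)


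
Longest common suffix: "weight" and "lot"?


Word 1: "weight"
Word 2: "lot"
Comparing from end:
  Pos -1: 't' == 't'
  Pos -2: 'h' != 'o' (stop)
LCS = "t" (length 1)


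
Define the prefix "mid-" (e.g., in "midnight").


Prefix: mid-
As in: midnight -> mid- + night
Meaning = middle


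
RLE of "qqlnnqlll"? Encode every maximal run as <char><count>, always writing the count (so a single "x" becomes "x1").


String: "qqlnnqlll"
Scanning for consecutive runs:
  'q' x 2
  'l' x 1
  'n' x 2
  'q' x 1
  'l' x 3
RLE = "q2l1n2q1l3"


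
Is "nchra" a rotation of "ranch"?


Word: "ranch", Candidate: "nchra"
Method: check if candidate is substring of word+word
"ranchranch" contains "nchra"? Yes
Is rotation = Yes


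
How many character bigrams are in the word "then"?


Word: "then" (length 4)
Number of 2-grams = length - 2 + 1 = 4 - 2 + 1
= 3


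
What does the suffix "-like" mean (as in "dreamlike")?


Suffix: -like
Example: dreamlike (dream + -like)
Meaning = resembling


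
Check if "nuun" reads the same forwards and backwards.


Word: "nuun"
Reversed: "nuun"
Forward == Backward? nuun == nuun
Palindrome = Yes


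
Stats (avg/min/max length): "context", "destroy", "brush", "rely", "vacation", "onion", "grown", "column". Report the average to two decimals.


Lengths: "context"=7, "destroy"=7, "brush"=5, "rely"=4, "vacation"=8, "onion"=5, "grown"=5, "column"=6
Sum = 47, Count = 8
Average = 47/8 = 5.88
= avg=5.88, min=4, max=8


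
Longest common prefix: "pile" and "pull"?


Word 1: "pile"
Word 2: "pull"
Comparing from start:
  Pos 0: 'p' == 'p'
  Pos 1: 'i' != 'u' (stop)
LCP = "p" (length 1)


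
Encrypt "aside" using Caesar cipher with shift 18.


Word: "aside"
Shift: 18
Each letter → (letter + shift) mod 26:
  'a' (0) + 18 = 18 → 's'
  's' (18) + 18 = 10 → 'k'
  'i' (8) + 18 = 0 → 'a'
  'd' (3) + 18 = 21 → 'v'
  'e' (4) + 18 = 22 → 'w'
Result = "skavw"


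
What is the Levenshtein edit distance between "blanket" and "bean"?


Word 1: "blanket" (length 7)
Word 2: "bean" (length 4)
One optimal edit sequence (insert/delete/substitute each cost 1):
  1. keep 'b'
  2. substitute 'l' -> 'e'  (+1)
  3. keep 'a'
  4. keep 'n'
  5. delete 'k'  (+1)
  6. delete 'e'  (+1)
  7. delete 't'  (+1)
Total edit operations: 4
Edit distance = 4


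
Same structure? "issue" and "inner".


Pattern of "issue": [0, 1, 1, 2, 3]
Pattern of "inner": [0, 1, 1, 2, 3]
Patterns match
Same pattern = Yes


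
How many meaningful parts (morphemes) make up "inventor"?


Word: "inventor"
Morphemes: invent + -or
Each morpheme carries meaning
= 2 morphemes


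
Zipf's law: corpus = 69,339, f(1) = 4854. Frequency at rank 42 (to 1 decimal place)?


Zipf's law: f(r) = f(1) / r
f(1) = 4854
f(42) = 4854 / 42
= 115.6 occurrences


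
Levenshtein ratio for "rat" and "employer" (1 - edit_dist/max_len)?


Word 1: "rat" (length 3)
Word 2: "employer" (length 8)
One optimal edit sequence:
  1. insert 'e'  (+1)
  2. insert 'm'  (+1)
  3. insert 'p'  (+1)
  4. insert 'l'  (+1)
  5. insert 'o'  (+1)
  6. substitute 'r' -> 'y'  (+1)
  7. substitute 'a' -> 'e'  (+1)
  8. substitute 't' -> 'r'  (+1)
Edit distance = 8
Max length = max(3, 8) = 8
Similarity = 1 - 8/8
= 0.0000


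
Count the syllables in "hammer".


Word: "hammer"
Syllable breakdown: ham / mer
Counting: 2 parts
= 2 syllables


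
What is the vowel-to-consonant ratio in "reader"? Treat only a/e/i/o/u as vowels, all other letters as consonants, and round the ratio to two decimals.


Word: "reader"
Vowels (a,e,i,o,u): 3
Consonants: 3
Ratio = 3/3
= 1.00


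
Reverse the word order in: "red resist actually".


Original: "red resist actually"
Words (1..n): red | resist | actually
Reversed (n..1): actually | resist | red
Result = "actually resist red"


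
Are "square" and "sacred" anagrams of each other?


Word 1: "square" → sorted: aeqrsu
Word 2: "sacred" → sorted: acders
Same letters? aeqrsu != acders
Anagram = No


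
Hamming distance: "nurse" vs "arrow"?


Comparing character by character (same length = 5):
  Pos 0: 'n' vs 'a' !=
  Pos 1: 'u' vs 'r' !=
  Pos 2: 'r' vs 'r' =
  Pos 3: 's' vs 'o' !=
  Pos 4: 'e' vs 'w' !=
Hamming distance = 4


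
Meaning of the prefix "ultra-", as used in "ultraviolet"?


Prefix: ultra-
As in: ultraviolet -> ultra- + violet
Meaning = beyond


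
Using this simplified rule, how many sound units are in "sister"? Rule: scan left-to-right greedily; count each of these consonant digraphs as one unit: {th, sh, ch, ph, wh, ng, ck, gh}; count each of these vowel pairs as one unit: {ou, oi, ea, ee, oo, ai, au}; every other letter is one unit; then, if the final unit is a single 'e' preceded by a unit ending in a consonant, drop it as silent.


Word: "sister" (6 letters)
Left-to-right scan:
  [1] 's' (letter)
  [2] 'i' (letter)
  [3] 's' (letter)
  [4] 't' (letter)
  [5] 'e' (letter)
  [6] 'r' (letter)
Units from scan: 6
Sound units = 6 units


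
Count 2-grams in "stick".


Word: "stick" (length 5)
Number of 2-grams = length - 2 + 1 = 5 - 2 + 1
= 4


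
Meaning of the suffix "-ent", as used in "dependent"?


Suffix: -ent
Example: dependent = depend + -ent
Meaning = one who / that which


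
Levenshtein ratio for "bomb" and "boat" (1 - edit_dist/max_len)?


Word 1: "bomb" (length 4)
Word 2: "boat" (length 4)
One optimal edit sequence:
  1. keep 'b'
  2. keep 'o'
  3. substitute 'm' -> 'a'  (+1)
  4. substitute 'b' -> 't'  (+1)
Edit distance = 2
Max length = max(4, 4) = 4
Similarity = 1 - 2/4
= 0.5000


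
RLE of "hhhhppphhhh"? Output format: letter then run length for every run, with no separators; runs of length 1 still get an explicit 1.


String: "hhhhppphhhh"
Scanning for consecutive runs:
  'h' x 4
  'p' x 3
  'h' x 4
RLE = "h4p3h4"


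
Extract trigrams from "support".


Word: "support" (length 7)
Number of trigrams = 7 - 3 + 1 = 5
  Position 0: "sup"
  Position 1: "upp"
  Position 2: "ppo"
  Position 3: "por"
  Position 4: "ort"
Trigrams = "sup", "upp", "ppo", "por", "ort"


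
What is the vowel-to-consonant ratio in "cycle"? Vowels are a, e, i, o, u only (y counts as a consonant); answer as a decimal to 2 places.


Word: "cycle"
Vowels (a,e,i,o,u): 1
Consonants: 4
Ratio = 1/4
= 0.25


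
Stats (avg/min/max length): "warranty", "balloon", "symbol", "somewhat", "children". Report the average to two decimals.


Lengths: "warranty"=8, "balloon"=7, "symbol"=6, "somewhat"=8, "children"=8
Sum = 37, Count = 5
Average = 37/5 = 7.40
= avg=7.40, min=6, max=8


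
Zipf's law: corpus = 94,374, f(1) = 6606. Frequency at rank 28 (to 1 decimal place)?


Zipf's law: f(r) = f(1) / r
f(1) = 6606
f(28) = 6606 / 28
= 235.9 occurrences


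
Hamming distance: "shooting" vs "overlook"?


Comparing character by character (same length = 8):
  Pos 0: 's' vs 'o' !=
  Pos 1: 'h' vs 'v' !=
  Pos 2: 'o' vs 'e' !=
  Pos 3: 'o' vs 'r' !=
  Pos 4: 't' vs 'l' !=
  Pos 5: 'i' vs 'o' !=
  Pos 6: 'n' vs 'o' !=
  Pos 7: 'g' vs 'k' !=
Hamming distance = 8


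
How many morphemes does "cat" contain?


Word: "cat"
Morphemes: cat
Each morpheme carries meaning
= 1 morpheme


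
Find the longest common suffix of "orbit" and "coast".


Word 1: "orbit"
Word 2: "coast"
Comparing from end:
  Pos -1: 't' == 't'
  Pos -2: 'i' != 's' (stop)
LCS = "t" (length 1)


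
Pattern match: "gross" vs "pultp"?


Pattern of "gross": [0, 1, 2, 3, 3]
Pattern of "pultp": [0, 1, 2, 3, 0]
Patterns do not match
Same pattern = No


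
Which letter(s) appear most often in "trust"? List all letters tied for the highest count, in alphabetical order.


Word: "trust"
Letter counts:
  'r': 1
  's': 1
  't': 2
  'u': 1
Maximum count = 2
Most frequent = 't' (2 times each)


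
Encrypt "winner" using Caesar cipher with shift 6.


Word: "winner"
Shift: 6
Each letter → (letter + shift) mod 26:
  'w' (22) + 6 = 2 → 'c'
  'i' (8) + 6 = 14 → 'o'
  'n' (13) + 6 = 19 → 't'
  'n' (13) + 6 = 19 → 't'
  'e' (4) + 6 = 10 → 'k'
  'r' (17) + 6 = 23 → 'x'
Result = "cottkx"


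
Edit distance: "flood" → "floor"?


Word 1: "flood" (length 5)
Word 2: "floor" (length 5)
One optimal edit sequence (insert/delete/substitute each cost 1):
  1. keep 'f'
  2. keep 'l'
  3. keep 'o'
  4. keep 'o'
  5. substitute 'd' -> 'r'  (+1)
Total edit operations: 1
Edit distance = 1


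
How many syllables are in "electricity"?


Word: "electricity"
Syllable breakdown: e · lec · tric · i · ty
Counting: 5 parts
= 5 syllables


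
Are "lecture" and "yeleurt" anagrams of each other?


Word 1: "lecture" → sorted: ceelrtu
Word 2: "yeleurt" → sorted: eelrtuy
Same letters? ceelrtu != eelrtuy
Anagram = No


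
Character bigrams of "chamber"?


Word: "chamber" (length 7)
Number of bigrams = 7 - 2 + 1 = 6
  Position 0: "ch"
  Position 1: "ha"
  Position 2: "am"
  Position 3: "mb"
  Position 4: "be"
  Position 5: "er"
Bigrams = "ch", "ha", "am", "mb", "be", "er"


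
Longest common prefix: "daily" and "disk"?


Word 1: "daily"
Word 2: "disk"
Comparing from start:
  Pos 0: 'd' == 'd'
  Pos 1: 'a' != 'i' (stop)
LCP = "d" (length 1)


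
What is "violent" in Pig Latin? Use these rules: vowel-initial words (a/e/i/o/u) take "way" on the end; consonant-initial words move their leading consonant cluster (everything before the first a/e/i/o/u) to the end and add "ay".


Word: "violent"
Starts with consonant(s) → move to end, add 'ay'
Consonant cluster: "v"
Pig Latin = "iolentvay"


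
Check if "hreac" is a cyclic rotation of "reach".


Word: "reach", Candidate: "hreac"
Method: check if candidate is substring of word+word
"reachreach" contains "hreac"? Yes
Is rotation = Yes


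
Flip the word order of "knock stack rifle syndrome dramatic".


Original: "knock stack rifle syndrome dramatic"
Words (1..n): knock | stack | rifle | syndrome | dramatic
Reversed (n..1): dramatic | syndrome | rifle | stack | knock
Result = "dramatic syndrome rifle stack knock"


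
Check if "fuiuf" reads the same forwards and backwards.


Word: "fuiuf"
Reversed: "fuiuf"
Forward == Backward? fuiuf == fuiuf
Palindrome = Yes


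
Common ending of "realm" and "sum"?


Word 1: "realm"
Word 2: "sum"
Comparing from end:
  Pos -1: 'm' == 'm'
  Pos -2: 'l' != 'u' (stop)
LCS = "m" (length 1)


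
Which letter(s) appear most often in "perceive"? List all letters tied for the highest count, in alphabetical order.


Word: "perceive"
Letter counts:
  'c': 1
  'e': 3
  'i': 1
  'p': 1
  'r': 1
  'v': 1
Maximum count = 3
Most frequent = 'e' (3 times each)


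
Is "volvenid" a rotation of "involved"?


Word: "involved", Candidate: "volvenid"
Method: check if candidate is substring of word+word
"involvedinvolved" contains "volvenid"? No
Is rotation = No


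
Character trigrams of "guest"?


Word: "guest" (length 5)
Number of trigrams = 5 - 3 + 1 = 3
  Position 0: "gue"
  Position 1: "ues"
  Position 2: "est"
Trigrams = "gue", "ues", "est"


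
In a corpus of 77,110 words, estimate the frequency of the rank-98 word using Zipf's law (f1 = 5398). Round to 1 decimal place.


Zipf's law: f(r) = f(1) / r
f(1) = 5398
f(98) = 5398 / 98
= 55.1 occurrences


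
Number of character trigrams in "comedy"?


Word: "comedy" (length 6)
Number of 3-grams = length - 3 + 1 = 6 - 3 + 1
= 4


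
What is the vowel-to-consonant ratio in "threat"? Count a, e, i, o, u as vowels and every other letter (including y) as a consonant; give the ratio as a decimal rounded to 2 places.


Word: "threat"
Vowels (a,e,i,o,u): 2
Consonants: 4
Ratio = 2/4
= 0.50


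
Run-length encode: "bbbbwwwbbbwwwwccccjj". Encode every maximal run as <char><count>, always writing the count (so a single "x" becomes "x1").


String: "bbbbwwwbbbwwwwccccjj"
Scanning for consecutive runs:
  'b' x 4
  'w' x 3
  'b' x 3
  'w' x 4
  'c' x 4
  'j' x 2
RLE = "b4w3b3w4c4j2"


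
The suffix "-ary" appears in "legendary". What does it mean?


Suffix: -ary
Example: legendary (legend + -ary)
Meaning = relating to


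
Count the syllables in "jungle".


Word: "jungle"
Syllable breakdown: jun / gle
Counting: 2 parts
= 2 syllables


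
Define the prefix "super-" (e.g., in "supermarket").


Prefix: super-
Example: supermarket = super- + market
Meaning = above / beyond


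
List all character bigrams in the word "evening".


Word: "evening" (length 7)
Number of bigrams = 7 - 2 + 1 = 6
  Position 0: "ev"
  Position 1: "ve"
  Position 2: "en"
  Position 3: "ni"
  Position 4: "in"
  Position 5: "ng"
Bigrams = "ev", "ve", "en", "ni", "in", "ng"


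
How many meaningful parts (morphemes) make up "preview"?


Word: "preview"
Morphemes: pre- | view
Each morpheme carries meaning
= 2 morphemes


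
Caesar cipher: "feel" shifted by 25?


Word: "feel"
Shift: 25
Each letter → (letter + shift) mod 26:
  'f' (5) + 25 = 4 → 'e'
  'e' (4) + 25 = 3 → 'd'
  'e' (4) + 25 = 3 → 'd'
  'l' (11) + 25 = 10 → 'k'
Result = "eddk"


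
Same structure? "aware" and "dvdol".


Pattern of "aware": [0, 1, 0, 2, 3]
Pattern of "dvdol": [0, 1, 0, 2, 3]
Patterns match
Same pattern = Yes


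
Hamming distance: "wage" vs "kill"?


Comparing character by character (same length = 4):
  Pos 0: 'w' vs 'k' !=
  Pos 1: 'a' vs 'i' !=
  Pos 2: 'g' vs 'l' !=
  Pos 3: 'e' vs 'l' !=
Hamming distance = 4


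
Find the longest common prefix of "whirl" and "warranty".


Word 1: "whirl"
Word 2: "warranty"
Comparing from start:
  Pos 0: 'w' == 'w'
  Pos 1: 'h' != 'a' (stop)
LCP = "w" (length 1)


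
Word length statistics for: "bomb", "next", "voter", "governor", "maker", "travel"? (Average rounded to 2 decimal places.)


Lengths: "bomb"=4, "next"=4, "voter"=5, "governor"=8, "maker"=5, "travel"=6
Sum = 32, Count = 6
Average = 32/6 = 5.33
= avg=5.33, min=4, max=8


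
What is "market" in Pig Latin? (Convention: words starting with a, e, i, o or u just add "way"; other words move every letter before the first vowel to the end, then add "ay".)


Word: "market"
Starts with consonant(s) → move to end, add 'ay'
Consonant cluster: "m"
Pig Latin = "arketmay"


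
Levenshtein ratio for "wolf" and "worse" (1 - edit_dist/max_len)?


Word 1: "wolf" (length 4)
Word 2: "worse" (length 5)
One optimal edit sequence:
  1. keep 'w'
  2. keep 'o'
  3. insert 'r'  (+1)
  4. substitute 'l' -> 's'  (+1)
  5. substitute 'f' -> 'e'  (+1)
Edit distance = 3
Max length = max(4, 5) = 5
Similarity = 1 - 3/5
= 0.4000


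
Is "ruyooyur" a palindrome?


Word: "ruyooyur"
Reversed: "ruyooyur"
Forward == Backward? ruyooyur == ruyooyur
Palindrome = Yes


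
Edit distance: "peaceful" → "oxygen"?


Word 1: "peaceful" (length 8)
Word 2: "oxygen" (length 6)
One optimal edit sequence (insert/delete/substitute each cost 1):
  1. substitute 'p' -> 'o'  (+1)
  2. substitute 'e' -> 'x'  (+1)
  3. substitute 'a' -> 'y'  (+1)
  4. substitute 'c' -> 'g'  (+1)
  5. keep 'e'
  6. delete 'f'  (+1)
  7. delete 'u'  (+1)
  8. substitute 'l' -> 'n'  (+1)
Total edit operations: 7
Edit distance = 7


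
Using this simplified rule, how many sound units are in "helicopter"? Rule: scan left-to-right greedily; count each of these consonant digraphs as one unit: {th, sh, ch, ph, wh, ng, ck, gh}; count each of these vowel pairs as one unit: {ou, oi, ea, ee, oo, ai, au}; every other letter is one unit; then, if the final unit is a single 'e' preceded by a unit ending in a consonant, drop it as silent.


Word: "helicopter" (10 letters)
Left-to-right scan:
  [1] 'h' (letter)
  [2] 'e' (letter)
  [3] 'l' (letter)
  [4] 'i' (letter)
  [5] 'c' (letter)
  [6] 'o' (letter)
  [7] 'p' (letter)
  [8] 't' (letter)
  [9] 'e' (letter)
  [10] 'r' (letter)
Units from scan: 10
Sound units = 10 units


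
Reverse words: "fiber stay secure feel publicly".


Original: "fiber stay secure feel publicly"
Words (1..n): fiber | stay | secure | feel | publicly
Reversed (n..1): publicly | feel | secure | stay | fiber
Result = "publicly feel secure stay fiber"


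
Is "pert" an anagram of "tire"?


Word 1: "tire" → sorted: eirt
Word 2: "pert" → sorted: eprt
Same letters? eirt != eprt
Anagram = No


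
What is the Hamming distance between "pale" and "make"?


Comparing character by character (same length = 4):
  Pos 0: 'p' vs 'm' !=
  Pos 1: 'a' vs 'a' =
  Pos 2: 'l' vs 'k' !=
  Pos 3: 'e' vs 'e' =
Hamming distance = 2


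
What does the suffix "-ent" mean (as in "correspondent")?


Suffix: -ent
As in: correspondent -> correspond + -ent
Meaning = one who / that which


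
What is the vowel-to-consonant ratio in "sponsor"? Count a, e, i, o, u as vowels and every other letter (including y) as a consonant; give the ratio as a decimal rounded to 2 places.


Word: "sponsor"
Vowels (a,e,i,o,u): 2
Consonants: 5
Ratio = 2/5
= 0.40


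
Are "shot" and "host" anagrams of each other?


Word 1: "shot" → sorted: host
Word 2: "host" → sorted: host
Same letters? host == host
Anagram = Yes


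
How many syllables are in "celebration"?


Word: "celebration"
Syllable breakdown: cel · e · bra · tion
Counting: 4 parts
= 4 syllables


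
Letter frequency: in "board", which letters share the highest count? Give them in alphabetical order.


Word: "board"
Letter counts:
  'a': 1
  'b': 1
  'd': 1
  'o': 1
  'r': 1
Maximum count = 1
Most frequent = 'a', 'b', 'd', 'o', 'r' (1 time each)


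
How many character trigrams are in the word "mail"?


Word: "mail" (length 4)
Number of 3-grams = length - 3 + 1 = 4 - 3 + 1
= 2


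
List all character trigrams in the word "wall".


Word: "wall" (length 4)
Number of trigrams = 4 - 3 + 1 = 2
  Position 0: "wal"
  Position 1: "all"
Trigrams = "wal", "all"


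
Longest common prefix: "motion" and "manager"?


Word 1: "motion"
Word 2: "manager"
Comparing from start:
  Pos 0: 'm' == 'm'
  Pos 1: 'o' != 'a' (stop)
LCP = "m" (length 1)


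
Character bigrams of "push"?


Word: "push" (length 4)
Number of bigrams = 4 - 2 + 1 = 3
  Position 0: "pu"
  Position 1: "us"
  Position 2: "sh"
Bigrams = "pu", "us", "sh"


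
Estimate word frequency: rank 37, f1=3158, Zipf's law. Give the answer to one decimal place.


Zipf's law: f(r) = f(1) / r
f(1) = 3158
f(37) = 3158 / 37
= 85.4 occurrences


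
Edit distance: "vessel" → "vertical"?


Word 1: "vessel" (length 6)
Word 2: "vertical" (length 8)
One optimal edit sequence (insert/delete/substitute each cost 1):
  1. keep 'v'
  2. keep 'e'
  3. insert 'r'  (+1)
  4. insert 't'  (+1)
  5. substitute 's' -> 'i'  (+1)
  6. substitute 's' -> 'c'  (+1)
  7. substitute 'e' -> 'a'  (+1)
  8. keep 'l'
Total edit operations: 5
Edit distance = 5


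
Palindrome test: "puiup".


Word: "puiup"
Reversed: "puiup"
Forward == Backward? puiup == puiup
Palindrome = Yes


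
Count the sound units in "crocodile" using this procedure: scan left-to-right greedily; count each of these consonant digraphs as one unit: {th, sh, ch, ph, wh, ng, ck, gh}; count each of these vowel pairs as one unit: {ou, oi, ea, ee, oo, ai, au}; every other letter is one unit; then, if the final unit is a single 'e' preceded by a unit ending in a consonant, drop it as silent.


Word: "crocodile" (9 letters)
Left-to-right scan:
  [1] 'c' (letter)
  [2] 'r' (letter)
  [3] 'o' (letter)
  [4] 'c' (letter)
  [5] 'o' (letter)
  [6] 'd' (letter)
  [7] 'i' (letter)
  [8] 'l' (letter)
  [9] 'e' (letter)
Units from scan: 9
Final unit is 'e' after a consonant -> drop as silent (-1)
Sound units = 8 units


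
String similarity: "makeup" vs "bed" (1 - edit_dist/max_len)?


Word 1: "makeup" (length 6)
Word 2: "bed" (length 3)
One optimal edit sequence:
  1. delete 'm'  (+1)
  2. delete 'a'  (+1)
  3. substitute 'k' -> 'b'  (+1)
  4. keep 'e'
  5. delete 'u'  (+1)
  6. substitute 'p' -> 'd'  (+1)
Edit distance = 5
Max length = max(6, 3) = 6
Similarity = 1 - 5/6
= 0.1667


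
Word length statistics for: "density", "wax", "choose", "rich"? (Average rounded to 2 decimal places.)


Lengths: "density"=7, "wax"=3, "choose"=6, "rich"=4
Sum = 20, Count = 4
Average = 20/4 = 5.00
= avg=5.00, min=3, max=7


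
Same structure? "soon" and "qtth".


Pattern of "soon": [0, 1, 1, 2]
Pattern of "qtth": [0, 1, 1, 2]
Patterns match
Same pattern = Yes


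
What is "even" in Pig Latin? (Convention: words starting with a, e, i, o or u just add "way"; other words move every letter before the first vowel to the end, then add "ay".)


Word: "even"
Starts with vowel → add 'way'
Pig Latin = "evenway"


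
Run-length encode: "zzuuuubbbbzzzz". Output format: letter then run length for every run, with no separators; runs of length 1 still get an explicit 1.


String: "zzuuuubbbbzzzz"
Scanning for consecutive runs:
  'z' x 2
  'u' x 4
  'b' x 4
  'z' x 4
RLE = "z2u4b4z4"


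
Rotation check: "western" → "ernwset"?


Word: "western", Candidate: "ernwset"
Method: check if candidate is substring of word+word
"westernwestern" contains "ernwset"? No
Is rotation = No


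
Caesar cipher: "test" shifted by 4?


Word: "test"
Shift: 4
Each letter → (letter + shift) mod 26:
  't' (19) + 4 = 23 → 'x'
  'e' (4) + 4 = 8 → 'i'
  's' (18) + 4 = 22 → 'w'
  't' (19) + 4 = 23 → 'x'
Result = "xiwx"


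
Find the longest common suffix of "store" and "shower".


Word 1: "store"
Word 2: "shower"
Comparing from end:
  Pos -1: 'e' != 'r' (stop)
LCS = "" (length 0)


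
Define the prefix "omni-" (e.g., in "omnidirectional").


Prefix: omni-
Example: omnidirectional (omni- + directional)
Meaning = all


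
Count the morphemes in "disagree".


Word: "disagree"
Morphemes: dis- / agree
Each morpheme carries meaning
= 2 morphemes


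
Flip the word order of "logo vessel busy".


Original: "logo vessel busy"
Words (1..n): logo | vessel | busy
Reversed (n..1): busy | vessel | logo
Result = "busy vessel logo"


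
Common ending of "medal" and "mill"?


Word 1: "medal"
Word 2: "mill"
Comparing from end:
  Pos -1: 'l' == 'l'
  Pos -2: 'a' != 'l' (stop)
LCS = "l" (length 1)


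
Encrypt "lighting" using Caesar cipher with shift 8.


Word: "lighting"
Shift: 8
Each letter → (letter + shift) mod 26:
  'l' (11) + 8 = 19 → 't'
  'i' (8) + 8 = 16 → 'q'
  'g' (6) + 8 = 14 → 'o'
  'h' (7) + 8 = 15 → 'p'
  't' (19) + 8 = 1 → 'b'
  'i' (8) + 8 = 16 → 'q'
  'n' (13) + 8 = 21 → 'v'
  'g' (6) + 8 = 14 → 'o'
Result = "tqopbqvo"


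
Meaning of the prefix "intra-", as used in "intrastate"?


Prefix: intra-
Example: intrastate = intra- + state
Meaning = within


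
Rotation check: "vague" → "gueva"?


Word: "vague", Candidate: "gueva"
Method: check if candidate is substring of word+word
"vaguevague" contains "gueva"? Yes
Is rotation = Yes


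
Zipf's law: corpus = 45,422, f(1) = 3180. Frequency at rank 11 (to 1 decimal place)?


Zipf's law: f(r) = f(1) / r
f(1) = 3180
f(11) = 3180 / 11
= 289.1 occurrences


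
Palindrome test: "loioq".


Word: "loioq"
Reversed: "qoiol"
Forward == Backward? loioq != qoiol
Palindrome = No


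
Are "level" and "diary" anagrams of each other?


Word 1: "level" → sorted: eellv
Word 2: "diary" → sorted: adiry
Same letters? eellv != adiry
Anagram = No


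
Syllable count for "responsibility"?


Word: "responsibility"
Syllable breakdown: re-spon-si-bil-i-ty
Counting: 6 parts
= 6 syllables


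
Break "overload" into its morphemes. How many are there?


Word: "overload"
Morphemes: over- + load
Each morpheme carries meaning
= 2 morphemes


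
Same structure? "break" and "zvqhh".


Pattern of "break": [0, 1, 2, 3, 4]
Pattern of "zvqhh": [0, 1, 2, 3, 3]
Patterns do not match
Same pattern = No


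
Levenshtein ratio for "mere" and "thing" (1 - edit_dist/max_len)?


Word 1: "mere" (length 4)
Word 2: "thing" (length 5)
One optimal edit sequence:
  1. insert 't'  (+1)
  2. substitute 'm' -> 'h'  (+1)
  3. substitute 'e' -> 'i'  (+1)
  4. substitute 'r' -> 'n'  (+1)
  5. substitute 'e' -> 'g'  (+1)
Edit distance = 5
Max length = max(4, 5) = 5
Similarity = 1 - 5/5
= 0.0000


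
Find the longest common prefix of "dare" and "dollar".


Word 1: "dare"
Word 2: "dollar"
Comparing from start:
  Pos 0: 'd' == 'd'
  Pos 1: 'a' != 'o' (stop)
LCP = "d" (length 1)


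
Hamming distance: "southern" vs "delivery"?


Comparing character by character (same length = 8):
  Pos 0: 's' vs 'd' !=
  Pos 1: 'o' vs 'e' !=
  Pos 2: 'u' vs 'l' !=
  Pos 3: 't' vs 'i' !=
  Pos 4: 'h' vs 'v' !=
  Pos 5: 'e' vs 'e' =
  Pos 6: 'r' vs 'r' =
  Pos 7: 'n' vs 'y' !=
Hamming distance = 6


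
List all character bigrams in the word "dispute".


Word: "dispute" (length 7)
Number of bigrams = 7 - 2 + 1 = 6
  Position 0: "di"
  Position 1: "is"
  Position 2: "sp"
  Position 3: "pu"
  Position 4: "ut"
  Position 5: "te"
Bigrams = "di", "is", "sp", "pu", "ut", "te"


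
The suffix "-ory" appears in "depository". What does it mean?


Suffix: -ory
Example: depository (deposit + -ory)
Meaning = relating to / place for


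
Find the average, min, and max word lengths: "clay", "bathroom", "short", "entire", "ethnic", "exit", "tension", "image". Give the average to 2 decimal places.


Lengths: "clay"=4, "bathroom"=8, "short"=5, "entire"=6, "ethnic"=6, "exit"=4, "tension"=7, "image"=5
Sum = 45, Count = 8
Average = 45/8 = 5.63
= avg=5.63, min=4, max=8


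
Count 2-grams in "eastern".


Word: "eastern" (length 7)
Number of 2-grams = length - 2 + 1 = 7 - 2 + 1
= 6


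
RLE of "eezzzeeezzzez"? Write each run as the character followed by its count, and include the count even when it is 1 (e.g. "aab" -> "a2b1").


String: "eezzzeeezzzez"
Scanning for consecutive runs:
  'e' x 2
  'z' x 3
  'e' x 3
  'z' x 3
  'e' x 1
  'z' x 1
RLE = "e2z3e3z3e1z1"


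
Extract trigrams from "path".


Word: "path" (length 4)
Number of trigrams = 4 - 3 + 1 = 2
  Position 0: "pat"
  Position 1: "ath"
Trigrams = "pat", "ath"


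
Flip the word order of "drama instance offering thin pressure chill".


Original: "drama instance offering thin pressure chill"
Words (1..n): drama | instance | offering | thin | pressure | chill
Reversed (n..1): chill | pressure | thin | offering | instance | drama
Result = "chill pressure thin offering instance drama"


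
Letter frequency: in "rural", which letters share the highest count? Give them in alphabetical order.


Word: "rural"
Letter counts:
  'a': 1
  'l': 1
  'r': 2
  'u': 1
Maximum count = 2
Most frequent = 'r' (2 times each)


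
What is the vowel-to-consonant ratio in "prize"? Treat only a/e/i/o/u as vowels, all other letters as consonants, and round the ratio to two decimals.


Word: "prize"
Vowels (a,e,i,o,u): 2
Consonants: 3
Ratio = 2/3
= 0.67


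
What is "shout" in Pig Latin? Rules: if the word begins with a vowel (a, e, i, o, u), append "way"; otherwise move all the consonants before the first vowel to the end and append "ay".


Word: "shout"
Starts with consonant(s) → move to end, add 'ay'
Consonant cluster: "sh"
Pig Latin = "outshay"


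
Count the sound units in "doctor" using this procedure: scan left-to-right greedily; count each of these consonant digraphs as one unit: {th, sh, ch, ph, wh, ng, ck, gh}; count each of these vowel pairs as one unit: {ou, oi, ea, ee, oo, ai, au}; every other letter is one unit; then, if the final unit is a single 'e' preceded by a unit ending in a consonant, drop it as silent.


Word: "doctor" (6 letters)
Left-to-right scan:
  (1) 'd' (letter)
  (2) 'o' (letter)
  (3) 'c' (letter)
  (4) 't' (letter)
  (5) 'o' (letter)
  (6) 'r' (letter)
Units from scan: 6
Sound units = 6 units


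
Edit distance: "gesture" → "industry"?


Word 1: "gesture" (length 7)
Word 2: "industry" (length 8)
One optimal edit sequence (insert/delete/substitute each cost 1):
  1. insert 'i'  (+1)
  2. insert 'n'  (+1)
  3. substitute 'g' -> 'd'  (+1)
  4. substitute 'e' -> 'u'  (+1)
  5. keep 's'
  6. keep 't'
  7. delete 'u'  (+1)
  8. keep 'r'
  9. substitute 'e' -> 'y'  (+1)
Total edit operations: 6
Edit distance = 6


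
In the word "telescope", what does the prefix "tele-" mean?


Prefix: tele-
Example: telescope (tele- + scope)
Meaning = distant


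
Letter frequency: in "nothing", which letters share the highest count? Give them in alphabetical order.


Word: "nothing"
Letter counts:
  'g': 1
  'h': 1
  'i': 1
  'n': 2
  'o': 1
  't': 1
Maximum count = 2
Most frequent = 'n' (2 times each)


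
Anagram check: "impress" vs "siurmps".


Word 1: "impress" → sorted: eimprss
Word 2: "siurmps" → sorted: imprssu
Same letters? eimprss != imprssu
Anagram = No


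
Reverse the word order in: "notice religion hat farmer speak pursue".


Original: "notice religion hat farmer speak pursue"
Words (1..n): notice | religion | hat | farmer | speak | pursue
Reversed (n..1): pursue | speak | farmer | hat | religion | notice
Result = "pursue speak farmer hat religion notice"


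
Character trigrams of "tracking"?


Word: "tracking" (length 8)
Number of trigrams = 8 - 3 + 1 = 6
  Position 0: "tra"
  Position 1: "rac"
  Position 2: "ack"
  Position 3: "cki"
  Position 4: "kin"
  Position 5: "ing"
Trigrams = "tra", "rac", "ack", "cki", "kin", "ing"


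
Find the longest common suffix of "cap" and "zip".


Word 1: "cap"
Word 2: "zip"
Comparing from end:
  Pos -1: 'p' == 'p'
  Pos -2: 'a' != 'i' (stop)
LCS = "p" (length 1)


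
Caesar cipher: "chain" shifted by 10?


Word: "chain"
Shift: 10
Each letter → (letter + shift) mod 26:
  'c' (2) + 10 = 12 → 'm'
  'h' (7) + 10 = 17 → 'r'
  'a' (0) + 10 = 10 → 'k'
  'i' (8) + 10 = 18 → 's'
  'n' (13) + 10 = 23 → 'x'
Result = "mrksx"


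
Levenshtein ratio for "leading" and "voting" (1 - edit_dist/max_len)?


Word 1: "leading" (length 7)
Word 2: "voting" (length 6)
One optimal edit sequence:
  1. delete 'l'  (+1)
  2. substitute 'e' -> 'v'  (+1)
  3. substitute 'a' -> 'o'  (+1)
  4. substitute 'd' -> 't'  (+1)
  5. keep 'i'
  6. keep 'n'
  7. keep 'g'
Edit distance = 4
Max length = max(7, 6) = 7
Similarity = 1 - 4/7
= 0.4286


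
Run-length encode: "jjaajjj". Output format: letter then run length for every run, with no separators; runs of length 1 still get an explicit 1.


String: "jjaajjj"
Scanning for consecutive runs:
  'j' x 2
  'a' x 2
  'j' x 3
RLE = "j2a2j3"


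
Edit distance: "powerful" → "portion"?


Word 1: "powerful" (length 8)
Word 2: "portion" (length 7)
One optimal edit sequence (insert/delete/substitute each cost 1):
  1. keep 'p'
  2. keep 'o'
  3. delete 'w'  (+1)
  4. substitute 'e' -> 'r'  (+1)
  5. substitute 'r' -> 't'  (+1)
  6. substitute 'f' -> 'i'  (+1)
  7. substitute 'u' -> 'o'  (+1)
  8. substitute 'l' -> 'n'  (+1)
Total edit operations: 6
Edit distance = 6


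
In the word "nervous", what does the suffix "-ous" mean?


Suffix: -ous
As in: nervous -> nerve + -ous, with a spelling change
Meaning = having quality of


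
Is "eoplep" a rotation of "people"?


Word: "people", Candidate: "eoplep"
Method: check if candidate is substring of word+word
"peoplepeople" contains "eoplep"? Yes
Is rotation = Yes


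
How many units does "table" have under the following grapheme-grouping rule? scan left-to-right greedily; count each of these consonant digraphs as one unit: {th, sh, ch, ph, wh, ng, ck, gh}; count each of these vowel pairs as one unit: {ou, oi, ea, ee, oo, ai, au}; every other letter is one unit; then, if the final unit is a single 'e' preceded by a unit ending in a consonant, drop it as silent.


Word: "table" (5 letters)
Left-to-right scan:
  [1] 't' (letter)
  [2] 'a' (letter)
  [3] 'b' (letter)
  [4] 'l' (letter)
  [5] 'e' (letter)
Units from scan: 5
Final unit is 'e' after a consonant -> drop as silent (-1)
Sound units = 4 units


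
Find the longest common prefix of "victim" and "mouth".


Word 1: "victim"
Word 2: "mouth"
Comparing from start:
  Pos 0: 'v' != 'm' (stop)
LCP = "" (length 0)


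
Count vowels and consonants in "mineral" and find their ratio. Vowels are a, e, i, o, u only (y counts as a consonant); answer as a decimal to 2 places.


Word: "mineral"
Vowels (a,e,i,o,u): 3
Consonants: 4
Ratio = 3/4
= 0.75


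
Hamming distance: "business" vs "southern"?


Comparing character by character (same length = 8):
  Pos 0: 'b' vs 's' !=
  Pos 1: 'u' vs 'o' !=
  Pos 2: 's' vs 'u' !=
  Pos 3: 'i' vs 't' !=
  Pos 4: 'n' vs 'h' !=
  Pos 5: 'e' vs 'e' =
  Pos 6: 's' vs 'r' !=
  Pos 7: 's' vs 'n' !=
Hamming distance = 7
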